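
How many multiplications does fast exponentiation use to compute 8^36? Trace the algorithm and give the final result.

Computing 8^36 by squaring (build up from 8^1; each line after the first costs one multiplication):

8^1 = 8
8^2 = (8^1)^2 = 8^2 = 64
8^4 = (8^2)^2 = 64^2 = 4096
8^8 = (8^4)^2 = 4096^2 = 16777216
8^9 = 8 * 8^8 = 8 * 16777216 = 134217728
8^18 = (8^9)^2 = 134217728^2 = 18014398509481984
8^36 = (8^18)^2 = 18014398509481984^2 = 324518553658426726783156020576256

Result: 324518553658426726783156020576256
Multiplications needed: 6 (6 lines after 8^1)

8^36 = 324518553658426726783156020576256. Using exponentiation by squaring, this requires 6 multiplications. The key idea: if the exponent is even, square the half-power; if odd, multiply by the base once.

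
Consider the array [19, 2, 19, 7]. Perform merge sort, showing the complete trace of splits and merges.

Merge sort trace:

Split: [19, 2, 19, 7] -> [19, 2] and [19, 7]
  Split: [19, 2] -> [19] and [2]
  Merge: [19] + [2] -> [2, 19]
  Split: [19, 7] -> [19] and [7]
  Merge: [19] + [7] -> [7, 19]
Merge: [2, 19] + [7, 19] -> [2, 7, 19, 19]

Final sorted array: [2, 7, 19, 19]

The merge sort proceeds by recursively splitting the array and merging sorted halves.
After all merges, the sorted array is [2, 7, 19, 19].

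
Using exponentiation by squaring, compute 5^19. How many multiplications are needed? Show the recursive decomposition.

Computing 5^19 by squaring (build up from 5^1; each line after the first costs one multiplication):

5^1 = 5
5^2 = (5^1)^2 = 5^2 = 25
5^4 = (5^2)^2 = 25^2 = 625
5^8 = (5^4)^2 = 625^2 = 390625
5^9 = 5 * 5^8 = 5 * 390625 = 1953125
5^18 = (5^9)^2 = 1953125^2 = 3814697265625
5^19 = 5 * 5^18 = 5 * 3814697265625 = 19073486328125

Result: 19073486328125
Multiplications needed: 6 (6 lines after 5^1)

5^19 = 19073486328125. Using exponentiation by squaring, this requires 6 multiplications. The key idea: if the exponent is even, square the half-power; if odd, multiply by the base once.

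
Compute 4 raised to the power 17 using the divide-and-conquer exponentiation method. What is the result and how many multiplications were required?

Computing 4^17 by squaring (build up from 4^1; each line after the first costs one multiplication):

4^1 = 4
4^2 = (4^1)^2 = 4^2 = 16
4^4 = (4^2)^2 = 16^2 = 256
4^8 = (4^4)^2 = 256^2 = 65536
4^16 = (4^8)^2 = 65536^2 = 4294967296
4^17 = 4 * 4^16 = 4 * 4294967296 = 17179869184

Result: 17179869184
Multiplications needed: 5 (5 lines after 4^1)

4^17 = 17179869184. Using exponentiation by squaring, this requires 5 multiplications. The key idea: if the exponent is even, square the half-power; if odd, multiply by the base once.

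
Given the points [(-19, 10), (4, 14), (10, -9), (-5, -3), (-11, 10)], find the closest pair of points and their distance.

Computing all pairwise distances among 5 points:

d((-19, 10), (4, 14)) = 23.3452
d((-19, 10), (10, -9)) = 34.6699
d((-19, 10), (-5, -3)) = 19.105
d((-19, 10), (-11, 10)) = 8.0 <-- minimum
d((4, 14), (10, -9)) = 23.7697
d((4, 14), (-5, -3)) = 19.2354
d((4, 14), (-11, 10)) = 15.5242
d((10, -9), (-5, -3)) = 16.1555
d((10, -9), (-11, 10)) = 28.3196
d((-5, -3), (-11, 10)) = 14.3178

Closest pair: (-19, 10) and (-11, 10) with distance 8.0

The closest pair is (-19, 10) and (-11, 10) with Euclidean distance 8.0. For 5 points, brute-force pairwise comparison is shown above. For large n, the divide-and-conquer algorithm (sort by x, recurse on halves, check the dividing strip) achieves O(n log n).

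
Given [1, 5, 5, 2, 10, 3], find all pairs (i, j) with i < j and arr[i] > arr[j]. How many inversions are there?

Finding inversions in [1, 5, 5, 2, 10, 3]:

(1, 3): arr[1]=5 > arr[3]=2
(1, 5): arr[1]=5 > arr[5]=3
(2, 3): arr[2]=5 > arr[3]=2
(2, 5): arr[2]=5 > arr[5]=3
(4, 5): arr[4]=10 > arr[5]=3

Total inversions: 5

The array has 5 inversion(s): (1,3), (1,5), (2,3), (2,5), (4,5). Each pair (i,j) satisfies i < j and arr[i] > arr[j].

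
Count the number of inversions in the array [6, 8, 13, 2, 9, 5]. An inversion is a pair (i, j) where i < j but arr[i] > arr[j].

Finding inversions in [6, 8, 13, 2, 9, 5]:

(0, 3): arr[0]=6 > arr[3]=2
(0, 5): arr[0]=6 > arr[5]=5
(1, 3): arr[1]=8 > arr[3]=2
(1, 5): arr[1]=8 > arr[5]=5
(2, 3): arr[2]=13 > arr[3]=2
(2, 4): arr[2]=13 > arr[4]=9
(2, 5): arr[2]=13 > arr[5]=5
(4, 5): arr[4]=9 > arr[5]=5

Total inversions: 8

The array has 8 inversion(s): (0,3), (0,5), (1,3), (1,5), (2,3), (2,4), (2,5), (4,5). Each pair (i,j) satisfies i < j and arr[i] > arr[j].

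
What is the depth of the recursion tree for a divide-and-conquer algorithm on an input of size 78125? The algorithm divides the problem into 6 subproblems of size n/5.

For divide and conquer with division factor 5:

Problem sizes at each level:
Level 0: 78125
Level 1: 15625
Level 2: 3125
Level 3: 625
Level 4: 125
Level 5: 25
Level 6: 5
Level 7: 1

The root is level 0 and the size-1 base case is level 7 (the tree spans levels 0 through 7, i.e. 8 levels counting the root), so the depth is the number of divisions: log_5(78125) = 7

The recursion tree depth is log_5(78125) = 7. At each level, the problem size is divided by 5, so it takes 7 divisions to reduce to a base case of size 1. The algorithm makes 6 recursive calls at each level.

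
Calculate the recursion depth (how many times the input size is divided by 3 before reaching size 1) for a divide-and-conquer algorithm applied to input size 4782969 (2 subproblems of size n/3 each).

For divide and conquer with division factor 3:

Problem sizes at each level:
Level 0: 4782969
Level 1: 1594323
Level 2: 531441
Level 3: 177147
Level 4: 59049
Level 5: 19683
Level 6: 6561
Level 7: 2187
Level 8: 729
Level 9: 243
Level 10: 81
Level 11: 27
Level 12: 9
Level 13: 3
Level 14: 1

The root is level 0 and the size-1 base case is level 14 (the tree spans levels 0 through 14, i.e. 15 levels counting the root), so the depth is the number of divisions: log_3(4782969) = 14

The recursion tree depth is log_3(4782969) = 14. At each level, the problem size is divided by 3, so it takes 14 divisions to reduce to a base case of size 1. The algorithm makes 2 recursive calls at each level.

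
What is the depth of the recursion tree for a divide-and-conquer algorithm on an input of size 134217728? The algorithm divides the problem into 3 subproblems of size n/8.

For divide and conquer with division factor 8:

Problem sizes at each level:
Level 0: 134217728
Level 1: 16777216
Level 2: 2097152
Level 3: 262144
Level 4: 32768
Level 5: 4096
Level 6: 512
Level 7: 64
Level 8: 8
Level 9: 1

The root is level 0 and the size-1 base case is level 9 (the tree spans levels 0 through 9, i.e. 10 levels counting the root), so the depth is the number of divisions: log_8(134217728) = 9

The recursion tree depth is log_8(134217728) = 9. At each level, the problem size is divided by 8, so it takes 9 divisions to reduce to a base case of size 1. The algorithm makes 3 recursive calls at each level.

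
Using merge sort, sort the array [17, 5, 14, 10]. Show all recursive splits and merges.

Merge sort trace:

Split: [17, 5, 14, 10] -> [17, 5] and [14, 10]
  Split: [17, 5] -> [17] and [5]
  Merge: [17] + [5] -> [5, 17]
  Split: [14, 10] -> [14] and [10]
  Merge: [14] + [10] -> [10, 14]
Merge: [5, 17] + [10, 14] -> [5, 10, 14, 17]

Final sorted array: [5, 10, 14, 17]

The merge sort proceeds by recursively splitting the array and merging sorted halves.
After all merges, the sorted array is [5, 10, 14, 17].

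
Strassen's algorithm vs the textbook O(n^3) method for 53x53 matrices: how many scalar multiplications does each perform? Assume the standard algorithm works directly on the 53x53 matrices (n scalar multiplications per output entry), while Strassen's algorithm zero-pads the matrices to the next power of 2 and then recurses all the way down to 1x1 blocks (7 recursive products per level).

Matrix multiplication for 53x53 matrices:

Strassen's algorithm requires power-of-2 dimensions. Pad 53x53 to 64x64 (next power of 2).

Standard algorithm: 53^3 = 148877 multiplications
Strassen's algorithm: 7^(log2(64)) = 7^6 = 117649 multiplications
Savings: 148877 - 117649 = 31228 multiplications

Standard: 148877 multiplications (53^3). Strassen: 117649 multiplications (7^6, after padding to 64x64). Strassen reduces 8 recursive multiplications to 7 at each level.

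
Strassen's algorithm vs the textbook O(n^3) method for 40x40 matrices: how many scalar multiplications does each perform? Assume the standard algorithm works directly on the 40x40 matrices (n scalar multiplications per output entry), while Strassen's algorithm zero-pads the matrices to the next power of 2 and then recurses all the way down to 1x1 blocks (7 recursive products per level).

Matrix multiplication for 40x40 matrices:

Strassen's algorithm requires power-of-2 dimensions. Pad 40x40 to 64x64 (next power of 2).

Standard algorithm: 40^3 = 64000 multiplications
Strassen's algorithm: 7^(log2(64)) = 7^6 = 117649 multiplications
Difference: 64000 - 117649 = -53649 (Strassen uses MORE here due to padding overhead — for small or just-over-power-of-2 n, padding can outweigh the per-level savings)

Standard: 64000 multiplications (40^3). Strassen: 117649 multiplications (7^6, after padding to 64x64). Strassen reduces 8 recursive multiplications to 7 at each level.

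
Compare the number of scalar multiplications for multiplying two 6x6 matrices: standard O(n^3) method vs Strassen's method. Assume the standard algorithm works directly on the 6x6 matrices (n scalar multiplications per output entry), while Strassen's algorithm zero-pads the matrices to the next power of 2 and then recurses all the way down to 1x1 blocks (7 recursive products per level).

Matrix multiplication for 6x6 matrices:

Strassen's algorithm requires power-of-2 dimensions. Pad 6x6 to 8x8 (next power of 2).

Standard algorithm: 6^3 = 216 multiplications
Strassen's algorithm: 7^(log2(8)) = 7^3 = 343 multiplications
Difference: 216 - 343 = -127 (Strassen uses MORE here due to padding overhead — for small or just-over-power-of-2 n, padding can outweigh the per-level savings)

Standard: 216 multiplications (6^3). Strassen: 343 multiplications (7^3, after padding to 8x8). Strassen reduces 8 recursive multiplications to 7 at each level.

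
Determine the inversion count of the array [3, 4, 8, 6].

Finding inversions in [3, 4, 8, 6]:

(2, 3): arr[2]=8 > arr[3]=6

Total inversions: 1

The array has 1 inversion(s): (2,3). Each pair (i,j) satisfies i < j and arr[i] > arr[j].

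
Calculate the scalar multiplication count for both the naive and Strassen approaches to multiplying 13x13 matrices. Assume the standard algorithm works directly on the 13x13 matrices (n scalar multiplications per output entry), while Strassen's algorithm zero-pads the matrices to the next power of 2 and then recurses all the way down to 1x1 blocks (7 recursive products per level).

Matrix multiplication for 13x13 matrices:

Strassen's algorithm requires power-of-2 dimensions. Pad 13x13 to 16x16 (next power of 2).

Standard algorithm: 13^3 = 2197 multiplications
Strassen's algorithm: 7^(log2(16)) = 7^4 = 2401 multiplications
Difference: 2197 - 2401 = -204 (Strassen uses MORE here due to padding overhead — for small or just-over-power-of-2 n, padding can outweigh the per-level savings)

Standard: 2197 multiplications (13^3). Strassen: 2401 multiplications (7^4, after padding to 16x16). Strassen reduces 8 recursive multiplications to 7 at each level.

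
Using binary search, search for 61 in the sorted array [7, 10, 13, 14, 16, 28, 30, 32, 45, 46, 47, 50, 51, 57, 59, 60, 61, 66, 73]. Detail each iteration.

Binary search for 61 in [7, 10, 13, 14, 16, 28, 30, 32, 45, 46, 47, 50, 51, 57, 59, 60, 61, 66, 73]:

lo=0, hi=18, mid=9, arr[mid]=46 -> 46 < 61, search right half
lo=10, hi=18, mid=14, arr[mid]=59 -> 59 < 61, search right half
lo=15, hi=18, mid=16, arr[mid]=61 -> Found target at index 16!

Binary search finds 61 at index 16 after 3 comparisons. The search repeatedly halves the search space by comparing with the middle element.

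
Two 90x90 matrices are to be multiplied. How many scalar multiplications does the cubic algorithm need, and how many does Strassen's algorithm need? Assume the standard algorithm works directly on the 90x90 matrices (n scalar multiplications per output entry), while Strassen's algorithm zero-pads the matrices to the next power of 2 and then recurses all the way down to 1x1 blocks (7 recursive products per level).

Matrix multiplication for 90x90 matrices:

Strassen's algorithm requires power-of-2 dimensions. Pad 90x90 to 128x128 (next power of 2).

Standard algorithm: 90^3 = 729000 multiplications
Strassen's algorithm: 7^(log2(128)) = 7^7 = 823543 multiplications
Difference: 729000 - 823543 = -94543 (Strassen uses MORE here due to padding overhead — for small or just-over-power-of-2 n, padding can outweigh the per-level savings)

Standard: 729000 multiplications (90^3). Strassen: 823543 multiplications (7^7, after padding to 128x128). Strassen reduces 8 recursive multiplications to 7 at each level.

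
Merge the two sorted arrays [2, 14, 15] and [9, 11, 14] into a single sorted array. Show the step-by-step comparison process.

Merging process:

Compare 2 vs 9: take 2 from left. Merged: [2]
Compare 14 vs 9: take 9 from right. Merged: [2, 9]
Compare 14 vs 11: take 11 from right. Merged: [2, 9, 11]
Compare 14 vs 14: take 14 from left. Merged: [2, 9, 11, 14]
Compare 15 vs 14: take 14 from right. Merged: [2, 9, 11, 14, 14]
Append remaining from left: [15]. Merged: [2, 9, 11, 14, 14, 15]

Final merged array: [2, 9, 11, 14, 14, 15]
Total comparisons: 5

The merged array is [2, 9, 11, 14, 14, 15], requiring 5 comparisons. The merge step runs in O(n) time where n is the total number of elements.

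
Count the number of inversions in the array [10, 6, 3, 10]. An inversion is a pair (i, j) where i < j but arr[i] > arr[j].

Finding inversions in [10, 6, 3, 10]:

(0, 1): arr[0]=10 > arr[1]=6
(0, 2): arr[0]=10 > arr[2]=3
(1, 2): arr[1]=6 > arr[2]=3

Total inversions: 3

The array has 3 inversion(s): (0,1), (0,2), (1,2). Each pair (i,j) satisfies i < j and arr[i] > arr[j].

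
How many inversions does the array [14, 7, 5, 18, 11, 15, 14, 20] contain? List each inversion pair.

Finding inversions in [14, 7, 5, 18, 11, 15, 14, 20]:

(0, 1): arr[0]=14 > arr[1]=7
(0, 2): arr[0]=14 > arr[2]=5
(0, 4): arr[0]=14 > arr[4]=11
(1, 2): arr[1]=7 > arr[2]=5
(3, 4): arr[3]=18 > arr[4]=11
(3, 5): arr[3]=18 > arr[5]=15
(3, 6): arr[3]=18 > arr[6]=14
(5, 6): arr[5]=15 > arr[6]=14

Total inversions: 8

The array has 8 inversion(s): (0,1), (0,2), (0,4), (1,2), (3,4), (3,5), (3,6), (5,6). Each pair (i,j) satisfies i < j and arr[i] > arr[j].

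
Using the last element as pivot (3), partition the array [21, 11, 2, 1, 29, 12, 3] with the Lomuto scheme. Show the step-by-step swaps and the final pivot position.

Lomuto partition with pivot = 3:

Initial array: [21, 11, 2, 1, 29, 12, 3]

arr[0]=21 > 3: no swap
arr[1]=11 > 3: no swap
arr[2]=2 <= 3: swap with position 0, array becomes [2, 11, 21, 1, 29, 12, 3]
arr[3]=1 <= 3: swap with position 1, array becomes [2, 1, 21, 11, 29, 12, 3]
arr[4]=29 > 3: no swap
arr[5]=12 > 3: no swap

Place pivot at position 2: [2, 1, 3, 11, 29, 12, 21]
Pivot position: 2

After partitioning with pivot 3, the array becomes [2, 1, 3, 11, 29, 12, 21]. The pivot is placed at index 2. All elements to the left of the pivot are <= 3, and all elements to the right are > 3.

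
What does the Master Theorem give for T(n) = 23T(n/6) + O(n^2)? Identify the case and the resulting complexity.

Master Theorem for T(n) = 23T(n/6) + O(n^2):

a = 23, b = 6, c = 2
log_b(a) = log_6(23) = 1.7500

Case 3: c = 2 > log_6(23) = 1.7500
T(n) = O(n^2) = O(n^2)

For T(n) = 23T(n/6) + O(n^2): log_6(23) = 1.7500. This is Case 3 of the Master Theorem (c > log_b(a), work dominated by root), giving O(n^2).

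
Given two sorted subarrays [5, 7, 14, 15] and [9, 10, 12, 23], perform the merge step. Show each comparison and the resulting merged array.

Merging process:

Compare 5 vs 9: take 5 from left. Merged: [5]
Compare 7 vs 9: take 7 from left. Merged: [5, 7]
Compare 14 vs 9: take 9 from right. Merged: [5, 7, 9]
Compare 14 vs 10: take 10 from right. Merged: [5, 7, 9, 10]
Compare 14 vs 12: take 12 from right. Merged: [5, 7, 9, 10, 12]
Compare 14 vs 23: take 14 from left. Merged: [5, 7, 9, 10, 12, 14]
Compare 15 vs 23: take 15 from left. Merged: [5, 7, 9, 10, 12, 14, 15]
Append remaining from right: [23]. Merged: [5, 7, 9, 10, 12, 14, 15, 23]

Final merged array: [5, 7, 9, 10, 12, 14, 15, 23]
Total comparisons: 7

The merged array is [5, 7, 9, 10, 12, 14, 15, 23], requiring 7 comparisons. The merge step runs in O(n) time where n is the total number of elements.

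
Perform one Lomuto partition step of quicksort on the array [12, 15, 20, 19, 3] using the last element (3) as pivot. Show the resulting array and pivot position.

Lomuto partition with pivot = 3:

Initial array: [12, 15, 20, 19, 3]

arr[0]=12 > 3: no swap
arr[1]=15 > 3: no swap
arr[2]=20 > 3: no swap
arr[3]=19 > 3: no swap

Place pivot at position 0: [3, 15, 20, 19, 12]
Pivot position: 0

After partitioning with pivot 3, the array becomes [3, 15, 20, 19, 12]. The pivot is placed at index 0. All elements to the left of the pivot are <= 3, and all elements to the right are > 3.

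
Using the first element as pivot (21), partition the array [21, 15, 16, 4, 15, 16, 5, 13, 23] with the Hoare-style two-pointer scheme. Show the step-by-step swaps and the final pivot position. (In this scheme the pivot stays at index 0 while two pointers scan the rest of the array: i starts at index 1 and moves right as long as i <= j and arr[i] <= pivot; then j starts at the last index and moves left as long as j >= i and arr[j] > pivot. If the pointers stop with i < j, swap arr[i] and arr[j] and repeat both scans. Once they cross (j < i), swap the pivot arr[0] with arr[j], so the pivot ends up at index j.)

Hoare-style two-pointer partition with pivot = 21:

Initial array: [21, 15, 16, 4, 15, 16, 5, 13, 23]

Pointers start at i = 1, j = 8.
i ends at 8, j ends at 7: the pointers have crossed (j < i), so scanning stops.

Swap pivot arr[0] with arr[7] to place pivot at position 7: [13, 15, 16, 4, 15, 16, 5, 21, 23]
Pivot position: 7

After partitioning with pivot 21, the array becomes [13, 15, 16, 4, 15, 16, 5, 21, 23]. The pivot is placed at index 7. All elements to the left of the pivot are <= 21, and all elements to the right are > 21.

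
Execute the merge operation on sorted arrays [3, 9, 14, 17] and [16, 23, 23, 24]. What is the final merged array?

Merging process:

Compare 3 vs 16: take 3 from left. Merged: [3]
Compare 9 vs 16: take 9 from left. Merged: [3, 9]
Compare 14 vs 16: take 14 from left. Merged: [3, 9, 14]
Compare 17 vs 16: take 16 from right. Merged: [3, 9, 14, 16]
Compare 17 vs 23: take 17 from left. Merged: [3, 9, 14, 16, 17]
Append remaining from right: [23, 23, 24]. Merged: [3, 9, 14, 16, 17, 23, 23, 24]

Final merged array: [3, 9, 14, 16, 17, 23, 23, 24]
Total comparisons: 5

The merged array is [3, 9, 14, 16, 17, 23, 23, 24], requiring 5 comparisons. The merge step runs in O(n) time where n is the total number of elements.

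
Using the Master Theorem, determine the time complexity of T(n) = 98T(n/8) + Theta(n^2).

Master Theorem for T(n) = 98T(n/8) + O(n^2):

a = 98, b = 8, c = 2
log_b(a) = log_8(98) = 2.2049

Case 1: c = 2 < log_8(98) = 2.2049
T(n) = O(n^(log_8 98))

For T(n) = 98T(n/8) + O(n^2): log_8(98) = 2.2049. This is Case 1 of the Master Theorem (c < log_b(a), work dominated by leaves), giving O(n^(log_8 98)).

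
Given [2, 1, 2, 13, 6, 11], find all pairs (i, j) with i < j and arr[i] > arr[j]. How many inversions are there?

Finding inversions in [2, 1, 2, 13, 6, 11]:

(0, 1): arr[0]=2 > arr[1]=1
(3, 4): arr[3]=13 > arr[4]=6
(3, 5): arr[3]=13 > arr[5]=11

Total inversions: 3

The array has 3 inversion(s): (0,1), (3,4), (3,5). Each pair (i,j) satisfies i < j and arr[i] > arr[j].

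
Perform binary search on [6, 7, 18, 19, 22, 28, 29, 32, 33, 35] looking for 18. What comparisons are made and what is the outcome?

Binary search for 18 in [6, 7, 18, 19, 22, 28, 29, 32, 33, 35]:

lo=0, hi=9, mid=4, arr[mid]=22 -> 22 > 18, search left half
lo=0, hi=3, mid=1, arr[mid]=7 -> 7 < 18, search right half
lo=2, hi=3, mid=2, arr[mid]=18 -> Found target at index 2!

Binary search finds 18 at index 2 after 3 comparisons. The search repeatedly halves the search space by comparing with the middle element.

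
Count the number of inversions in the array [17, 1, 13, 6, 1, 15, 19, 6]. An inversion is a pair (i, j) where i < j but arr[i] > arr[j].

Finding inversions in [17, 1, 13, 6, 1, 15, 19, 6]:

(0, 1): arr[0]=17 > arr[1]=1
(0, 2): arr[0]=17 > arr[2]=13
(0, 3): arr[0]=17 > arr[3]=6
(0, 4): arr[0]=17 > arr[4]=1
(0, 5): arr[0]=17 > arr[5]=15
(0, 7): arr[0]=17 > arr[7]=6
(2, 3): arr[2]=13 > arr[3]=6
(2, 4): arr[2]=13 > arr[4]=1
(2, 7): arr[2]=13 > arr[7]=6
(3, 4): arr[3]=6 > arr[4]=1
(5, 7): arr[5]=15 > arr[7]=6
(6, 7): arr[6]=19 > arr[7]=6

Total inversions: 12

The array has 12 inversion(s): (0,1), (0,2), (0,3), (0,4), (0,5), (0,7), (2,3), (2,4), (2,7), (3,4), (5,7), (6,7). Each pair (i,j) satisfies i < j and arr[i] > arr[j].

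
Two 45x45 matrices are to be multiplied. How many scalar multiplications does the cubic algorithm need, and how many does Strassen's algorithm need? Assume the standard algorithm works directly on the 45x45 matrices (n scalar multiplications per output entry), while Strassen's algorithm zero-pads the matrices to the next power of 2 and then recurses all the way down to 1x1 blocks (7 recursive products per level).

Matrix multiplication for 45x45 matrices:

Strassen's algorithm requires power-of-2 dimensions. Pad 45x45 to 64x64 (next power of 2).

Standard algorithm: 45^3 = 91125 multiplications
Strassen's algorithm: 7^(log2(64)) = 7^6 = 117649 multiplications
Difference: 91125 - 117649 = -26524 (Strassen uses MORE here due to padding overhead — for small or just-over-power-of-2 n, padding can outweigh the per-level savings)

Standard: 91125 multiplications (45^3). Strassen: 117649 multiplications (7^6, after padding to 64x64). Strassen reduces 8 recursive multiplications to 7 at each level.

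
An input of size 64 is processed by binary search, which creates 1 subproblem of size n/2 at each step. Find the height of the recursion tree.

For divide and conquer with division factor 2:

Problem sizes at each level:
Level 0: 64
Level 1: 32
Level 2: 16
Level 3: 8
Level 4: 4
Level 5: 2
Level 6: 1

The root is level 0 and the size-1 base case is level 6 (the tree spans levels 0 through 6, i.e. 7 levels counting the root), so the depth is the number of divisions: log_2(64) = 6

The recursion tree depth is log_2(64) = 6. At each level, the problem size is divided by 2, so it takes 6 divisions to reduce to a base case of size 1. The algorithm makes 1 recursive call at each level.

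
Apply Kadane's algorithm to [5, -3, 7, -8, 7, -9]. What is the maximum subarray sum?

Using Kadane's algorithm on [5, -3, 7, -8, 7, -9]:

Scanning through the array:
Position 1 (value -3): max_ending_here = 2, max_so_far = 5
Position 2 (value 7): max_ending_here = 9, max_so_far = 9
Position 3 (value -8): max_ending_here = 1, max_so_far = 9
Position 4 (value 7): max_ending_here = 8, max_so_far = 9
Position 5 (value -9): max_ending_here = -1, max_so_far = 9

Maximum subarray: [5, -3, 7]
Maximum sum: 9

The maximum subarray is [5, -3, 7] with sum 9. This subarray runs from index 0 to index 2.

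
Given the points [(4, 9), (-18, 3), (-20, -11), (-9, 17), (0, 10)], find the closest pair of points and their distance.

Computing all pairwise distances among 5 points:

d((4, 9), (-18, 3)) = 22.8035
d((4, 9), (-20, -11)) = 31.241
d((4, 9), (-9, 17)) = 15.2643
d((4, 9), (0, 10)) = 4.1231 <-- minimum
d((-18, 3), (-20, -11)) = 14.1421
d((-18, 3), (-9, 17)) = 16.6433
d((-18, 3), (0, 10)) = 19.3132
d((-20, -11), (-9, 17)) = 30.0832
d((-20, -11), (0, 10)) = 29.0
d((-9, 17), (0, 10)) = 11.4018

Closest pair: (4, 9) and (0, 10) with distance 4.1231

The closest pair is (4, 9) and (0, 10) with Euclidean distance 4.1231. For 5 points, brute-force pairwise comparison is shown above. For large n, the divide-and-conquer algorithm (sort by x, recurse on halves, check the dividing strip) achieves O(n log n).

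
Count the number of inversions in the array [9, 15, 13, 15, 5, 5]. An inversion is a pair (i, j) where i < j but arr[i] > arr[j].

Finding inversions in [9, 15, 13, 15, 5, 5]:

(0, 4): arr[0]=9 > arr[4]=5
(0, 5): arr[0]=9 > arr[5]=5
(1, 2): arr[1]=15 > arr[2]=13
(1, 4): arr[1]=15 > arr[4]=5
(1, 5): arr[1]=15 > arr[5]=5
(2, 4): arr[2]=13 > arr[4]=5
(2, 5): arr[2]=13 > arr[5]=5
(3, 4): arr[3]=15 > arr[4]=5
(3, 5): arr[3]=15 > arr[5]=5

Total inversions: 9

The array has 9 inversion(s): (0,4), (0,5), (1,2), (1,4), (1,5), (2,4), (2,5), (3,4), (3,5). Each pair (i,j) satisfies i < j and arr[i] > arr[j].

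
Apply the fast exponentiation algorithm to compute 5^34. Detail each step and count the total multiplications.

Computing 5^34 by squaring (build up from 5^1; each line after the first costs one multiplication):

5^1 = 5
5^2 = (5^1)^2 = 5^2 = 25
5^4 = (5^2)^2 = 25^2 = 625
5^8 = (5^4)^2 = 625^2 = 390625
5^16 = (5^8)^2 = 390625^2 = 152587890625
5^17 = 5 * 5^16 = 5 * 152587890625 = 762939453125
5^34 = (5^17)^2 = 762939453125^2 = 582076609134674072265625

Result: 582076609134674072265625
Multiplications needed: 6 (6 lines after 5^1)

5^34 = 582076609134674072265625. Using exponentiation by squaring, this requires 6 multiplications. The key idea: if the exponent is even, square the half-power; if odd, multiply by the base once.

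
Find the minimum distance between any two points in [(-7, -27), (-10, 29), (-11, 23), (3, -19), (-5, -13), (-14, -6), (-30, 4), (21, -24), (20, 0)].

Computing all pairwise distances among 9 points:

d((-7, -27), (-10, 29)) = 56.0803
d((-7, -27), (-11, 23)) = 50.1597
d((-7, -27), (3, -19)) = 12.8062
d((-7, -27), (-5, -13)) = 14.1421
d((-7, -27), (-14, -6)) = 22.1359
d((-7, -27), (-30, 4)) = 38.6005
d((-7, -27), (21, -24)) = 28.1603
d((-7, -27), (20, 0)) = 38.1838
d((-10, 29), (-11, 23)) = 6.0828 <-- minimum
d((-10, 29), (3, -19)) = 49.7293
d((-10, 29), (-5, -13)) = 42.2966
d((-10, 29), (-14, -6)) = 35.2278
d((-10, 29), (-30, 4)) = 32.0156
d((-10, 29), (21, -24)) = 61.4003
d((-10, 29), (20, 0)) = 41.7253
d((-11, 23), (3, -19)) = 44.2719
d((-11, 23), (-5, -13)) = 36.4966
d((-11, 23), (-14, -6)) = 29.1548
d((-11, 23), (-30, 4)) = 26.8701
d((-11, 23), (21, -24)) = 56.8595
d((-11, 23), (20, 0)) = 38.6005
d((3, -19), (-5, -13)) = 10.0
d((3, -19), (-14, -6)) = 21.4009
d((3, -19), (-30, 4)) = 40.2244
d((3, -19), (21, -24)) = 18.6815
d((3, -19), (20, 0)) = 25.4951
d((-5, -13), (-14, -6)) = 11.4018
d((-5, -13), (-30, 4)) = 30.2324
d((-5, -13), (21, -24)) = 28.2312
d((-5, -13), (20, 0)) = 28.178
d((-14, -6), (-30, 4)) = 18.868
d((-14, -6), (21, -24)) = 39.3573
d((-14, -6), (20, 0)) = 34.5254
d((-30, 4), (21, -24)) = 58.1808
d((-30, 4), (20, 0)) = 50.1597
d((21, -24), (20, 0)) = 24.0208

Closest pair: (-10, 29) and (-11, 23) with distance 6.0828

The closest pair is (-10, 29) and (-11, 23) with Euclidean distance 6.0828. For 9 points, brute-force pairwise comparison is shown above. For large n, the divide-and-conquer algorithm (sort by x, recurse on halves, check the dividing strip) achieves O(n log n).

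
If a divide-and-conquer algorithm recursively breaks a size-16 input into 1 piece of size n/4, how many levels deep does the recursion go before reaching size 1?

For divide and conquer with division factor 4:

Problem sizes at each level:
Level 0: 16
Level 1: 4
Level 2: 1

The root is level 0 and the size-1 base case is level 2 (the tree spans levels 0 through 2, i.e. 3 levels counting the root), so the depth is the number of divisions: log_4(16) = 2

The recursion tree depth is log_4(16) = 2. At each level, the problem size is divided by 4, so it takes 2 divisions to reduce to a base case of size 1. The algorithm makes 1 recursive call at each level.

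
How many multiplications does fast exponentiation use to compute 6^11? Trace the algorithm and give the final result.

Computing 6^11 by squaring (build up from 6^1; each line after the first costs one multiplication):

6^1 = 6
6^2 = (6^1)^2 = 6^2 = 36
6^4 = (6^2)^2 = 36^2 = 1296
6^5 = 6 * 6^4 = 6 * 1296 = 7776
6^10 = (6^5)^2 = 7776^2 = 60466176
6^11 = 6 * 6^10 = 6 * 60466176 = 362797056

Result: 362797056
Multiplications needed: 5 (5 lines after 6^1)

6^11 = 362797056. Using exponentiation by squaring, this requires 5 multiplications. The key idea: if the exponent is even, square the half-power; if odd, multiply by the base once.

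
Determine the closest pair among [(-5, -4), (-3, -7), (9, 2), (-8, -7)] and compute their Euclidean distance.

Computing all pairwise distances among 4 points:

d((-5, -4), (-3, -7)) = 3.6056 <-- minimum
d((-5, -4), (9, 2)) = 15.2315
d((-5, -4), (-8, -7)) = 4.2426
d((-3, -7), (9, 2)) = 15.0
d((-3, -7), (-8, -7)) = 5.0
d((9, 2), (-8, -7)) = 19.2354

Closest pair: (-5, -4) and (-3, -7) with distance 3.6056

The closest pair is (-5, -4) and (-3, -7) with Euclidean distance 3.6056. For 4 points, brute-force pairwise comparison is shown above. For large n, the divide-and-conquer algorithm (sort by x, recurse on halves, check the dividing strip) achieves O(n log n).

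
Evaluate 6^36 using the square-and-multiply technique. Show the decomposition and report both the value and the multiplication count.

Computing 6^36 by squaring (build up from 6^1; each line after the first costs one multiplication):

6^1 = 6
6^2 = (6^1)^2 = 6^2 = 36
6^4 = (6^2)^2 = 36^2 = 1296
6^8 = (6^4)^2 = 1296^2 = 1679616
6^9 = 6 * 6^8 = 6 * 1679616 = 10077696
6^18 = (6^9)^2 = 10077696^2 = 101559956668416
6^36 = (6^18)^2 = 101559956668416^2 = 10314424798490535546171949056

Result: 10314424798490535546171949056
Multiplications needed: 6 (6 lines after 6^1)

6^36 = 10314424798490535546171949056. Using exponentiation by squaring, this requires 6 multiplications. The key idea: if the exponent is even, square the half-power; if odd, multiply by the base once.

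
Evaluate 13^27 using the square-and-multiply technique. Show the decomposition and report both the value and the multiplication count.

Computing 13^27 by squaring (build up from 13^1; each line after the first costs one multiplication):

13^1 = 13
13^2 = (13^1)^2 = 13^2 = 169
13^3 = 13 * 13^2 = 13 * 169 = 2197
13^6 = (13^3)^2 = 2197^2 = 4826809
13^12 = (13^6)^2 = 4826809^2 = 23298085122481
13^13 = 13 * 13^12 = 13 * 23298085122481 = 302875106592253
13^26 = (13^13)^2 = 302875106592253^2 = 91733330193268616658399616009
13^27 = 13 * 13^26 = 13 * 91733330193268616658399616009 = 1192533292512492016559195008117

Result: 1192533292512492016559195008117
Multiplications needed: 7 (7 lines after 13^1)

13^27 = 1192533292512492016559195008117. Using exponentiation by squaring, this requires 7 multiplications. The key idea: if the exponent is even, square the half-power; if odd, multiply by the base once.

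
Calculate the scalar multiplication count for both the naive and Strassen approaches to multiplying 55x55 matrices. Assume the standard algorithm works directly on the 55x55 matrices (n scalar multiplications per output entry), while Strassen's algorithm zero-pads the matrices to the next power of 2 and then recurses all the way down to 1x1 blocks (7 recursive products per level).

Matrix multiplication for 55x55 matrices:

Strassen's algorithm requires power-of-2 dimensions. Pad 55x55 to 64x64 (next power of 2).

Standard algorithm: 55^3 = 166375 multiplications
Strassen's algorithm: 7^(log2(64)) = 7^6 = 117649 multiplications
Savings: 166375 - 117649 = 48726 multiplications

Standard: 166375 multiplications (55^3). Strassen: 117649 multiplications (7^6, after padding to 64x64). Strassen reduces 8 recursive multiplications to 7 at each level.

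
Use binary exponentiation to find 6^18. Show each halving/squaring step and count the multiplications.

Computing 6^18 by squaring (build up from 6^1; each line after the first costs one multiplication):

6^1 = 6
6^2 = (6^1)^2 = 6^2 = 36
6^4 = (6^2)^2 = 36^2 = 1296
6^8 = (6^4)^2 = 1296^2 = 1679616
6^9 = 6 * 6^8 = 6 * 1679616 = 10077696
6^18 = (6^9)^2 = 10077696^2 = 101559956668416

Result: 101559956668416
Multiplications needed: 5 (5 lines after 6^1)

6^18 = 101559956668416. Using exponentiation by squaring, this requires 5 multiplications. The key idea: if the exponent is even, square the half-power; if odd, multiply by the base once.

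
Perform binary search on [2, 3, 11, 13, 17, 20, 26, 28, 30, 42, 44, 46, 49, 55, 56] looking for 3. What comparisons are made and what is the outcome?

Binary search for 3 in [2, 3, 11, 13, 17, 20, 26, 28, 30, 42, 44, 46, 49, 55, 56]:

lo=0, hi=14, mid=7, arr[mid]=28 -> 28 > 3, search left half
lo=0, hi=6, mid=3, arr[mid]=13 -> 13 > 3, search left half
lo=0, hi=2, mid=1, arr[mid]=3 -> Found target at index 1!

Binary search finds 3 at index 1 after 3 comparisons. The search repeatedly halves the search space by comparing with the middle element.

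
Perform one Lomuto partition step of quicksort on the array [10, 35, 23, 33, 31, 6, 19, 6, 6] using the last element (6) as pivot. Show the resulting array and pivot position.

Lomuto partition with pivot = 6:

Initial array: [10, 35, 23, 33, 31, 6, 19, 6, 6]

arr[0]=10 > 6: no swap
arr[1]=35 > 6: no swap
arr[2]=23 > 6: no swap
arr[3]=33 > 6: no swap
arr[4]=31 > 6: no swap
arr[5]=6 <= 6: swap with position 0, array becomes [6, 35, 23, 33, 31, 10, 19, 6, 6]
arr[6]=19 > 6: no swap
arr[7]=6 <= 6: swap with position 1, array becomes [6, 6, 23, 33, 31, 10, 19, 35, 6]

Place pivot at position 2: [6, 6, 6, 33, 31, 10, 19, 35, 23]
Pivot position: 2

After partitioning with pivot 6, the array becomes [6, 6, 6, 33, 31, 10, 19, 35, 23]. The pivot is placed at index 2. All elements to the left of the pivot are <= 6, and all elements to the right are > 6.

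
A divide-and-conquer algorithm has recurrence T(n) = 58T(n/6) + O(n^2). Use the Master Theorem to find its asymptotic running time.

Master Theorem for T(n) = 58T(n/6) + O(n^2):

a = 58, b = 6, c = 2
log_b(a) = log_6(58) = 2.2662

Case 1: c = 2 < log_6(58) = 2.2662
T(n) = O(n^(log_6 58))

For T(n) = 58T(n/6) + O(n^2): log_6(58) = 2.2662. This is Case 1 of the Master Theorem (c < log_b(a), work dominated by leaves), giving O(n^(log_6 58)).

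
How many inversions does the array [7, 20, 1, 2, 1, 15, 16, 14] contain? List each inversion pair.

Finding inversions in [7, 20, 1, 2, 1, 15, 16, 14]:

(0, 2): arr[0]=7 > arr[2]=1
(0, 3): arr[0]=7 > arr[3]=2
(0, 4): arr[0]=7 > arr[4]=1
(1, 2): arr[1]=20 > arr[2]=1
(1, 3): arr[1]=20 > arr[3]=2
(1, 4): arr[1]=20 > arr[4]=1
(1, 5): arr[1]=20 > arr[5]=15
(1, 6): arr[1]=20 > arr[6]=16
(1, 7): arr[1]=20 > arr[7]=14
(3, 4): arr[3]=2 > arr[4]=1
(5, 7): arr[5]=15 > arr[7]=14
(6, 7): arr[6]=16 > arr[7]=14

Total inversions: 12

The array has 12 inversion(s): (0,2), (0,3), (0,4), (1,2), (1,3), (1,4), (1,5), (1,6), (1,7), (3,4), (5,7), (6,7). Each pair (i,j) satisfies i < j and arr[i] > arr[j].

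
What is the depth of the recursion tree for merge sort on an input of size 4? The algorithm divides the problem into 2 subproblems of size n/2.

For divide and conquer with division factor 2:

Problem sizes at each level:
Level 0: 4
Level 1: 2
Level 2: 1

The root is level 0 and the size-1 base case is level 2 (the tree spans levels 0 through 2, i.e. 3 levels counting the root), so the depth is the number of divisions: log_2(4) = 2

The recursion tree depth is log_2(4) = 2. At each level, the problem size is divided by 2, so it takes 2 divisions to reduce to a base case of size 1. The algorithm makes 2 recursive calls at each level.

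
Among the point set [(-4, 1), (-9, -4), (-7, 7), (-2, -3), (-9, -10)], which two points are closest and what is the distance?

Computing all pairwise distances among 5 points:

d((-4, 1), (-9, -4)) = 7.0711
d((-4, 1), (-7, 7)) = 6.7082
d((-4, 1), (-2, -3)) = 4.4721 <-- minimum
d((-4, 1), (-9, -10)) = 12.083
d((-9, -4), (-7, 7)) = 11.1803
d((-9, -4), (-2, -3)) = 7.0711
d((-9, -4), (-9, -10)) = 6.0
d((-7, 7), (-2, -3)) = 11.1803
d((-7, 7), (-9, -10)) = 17.1172
d((-2, -3), (-9, -10)) = 9.8995

Closest pair: (-4, 1) and (-2, -3) with distance 4.4721

The closest pair is (-4, 1) and (-2, -3) with Euclidean distance 4.4721. For 5 points, brute-force pairwise comparison is shown above. For large n, the divide-and-conquer algorithm (sort by x, recurse on halves, check the dividing strip) achieves O(n log n).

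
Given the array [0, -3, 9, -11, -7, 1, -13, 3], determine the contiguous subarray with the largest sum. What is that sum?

Using Kadane's algorithm on [0, -3, 9, -11, -7, 1, -13, 3]:

Scanning through the array:
Position 1 (value -3): max_ending_here = -3, max_so_far = 0
Position 2 (value 9): max_ending_here = 9, max_so_far = 9
Position 3 (value -11): max_ending_here = -2, max_so_far = 9
Position 4 (value -7): max_ending_here = -7, max_so_far = 9
Position 5 (value 1): max_ending_here = 1, max_so_far = 9
Position 6 (value -13): max_ending_here = -12, max_so_far = 9
Position 7 (value 3): max_ending_here = 3, max_so_far = 9

Maximum subarray: [9]
Maximum sum: 9

The maximum subarray is [9] with sum 9. This subarray runs from index 2 to index 2.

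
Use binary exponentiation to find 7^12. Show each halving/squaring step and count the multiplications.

Computing 7^12 by squaring (build up from 7^1; each line after the first costs one multiplication):

7^1 = 7
7^2 = (7^1)^2 = 7^2 = 49
7^3 = 7 * 7^2 = 7 * 49 = 343
7^6 = (7^3)^2 = 343^2 = 117649
7^12 = (7^6)^2 = 117649^2 = 13841287201

Result: 13841287201
Multiplications needed: 4 (4 lines after 7^1)

7^12 = 13841287201. Using exponentiation by squaring, this requires 4 multiplications. The key idea: if the exponent is even, square the half-power; if odd, multiply by the base once.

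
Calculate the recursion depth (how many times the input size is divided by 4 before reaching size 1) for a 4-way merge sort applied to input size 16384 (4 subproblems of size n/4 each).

For divide and conquer with division factor 4:

Problem sizes at each level:
Level 0: 16384
Level 1: 4096
Level 2: 1024
Level 3: 256
Level 4: 64
Level 5: 16
Level 6: 4
Level 7: 1

The root is level 0 and the size-1 base case is level 7 (the tree spans levels 0 through 7, i.e. 8 levels counting the root), so the depth is the number of divisions: log_4(16384) = 7

The recursion tree depth is log_4(16384) = 7. At each level, the problem size is divided by 4, so it takes 7 divisions to reduce to a base case of size 1. The algorithm makes 4 recursive calls at each level.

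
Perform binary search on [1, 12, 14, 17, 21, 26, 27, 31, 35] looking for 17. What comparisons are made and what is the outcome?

Binary search for 17 in [1, 12, 14, 17, 21, 26, 27, 31, 35]:

lo=0, hi=8, mid=4, arr[mid]=21 -> 21 > 17, search left half
lo=0, hi=3, mid=1, arr[mid]=12 -> 12 < 17, search right half
lo=2, hi=3, mid=2, arr[mid]=14 -> 14 < 17, search right half
lo=3, hi=3, mid=3, arr[mid]=17 -> Found target at index 3!

Binary search finds 17 at index 3 after 4 comparisons. The search repeatedly halves the search space by comparing with the middle element.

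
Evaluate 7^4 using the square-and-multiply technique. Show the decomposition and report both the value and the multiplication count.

Computing 7^4 by squaring (build up from 7^1; each line after the first costs one multiplication):

7^1 = 7
7^2 = (7^1)^2 = 7^2 = 49
7^4 = (7^2)^2 = 49^2 = 2401

Result: 2401
Multiplications needed: 2 (2 lines after 7^1)

7^4 = 2401. Using exponentiation by squaring, this requires 2 multiplications. The key idea: if the exponent is even, square the half-power; if odd, multiply by the base once.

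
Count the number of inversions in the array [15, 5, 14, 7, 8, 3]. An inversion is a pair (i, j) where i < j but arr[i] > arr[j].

Finding inversions in [15, 5, 14, 7, 8, 3]:

(0, 1): arr[0]=15 > arr[1]=5
(0, 2): arr[0]=15 > arr[2]=14
(0, 3): arr[0]=15 > arr[3]=7
(0, 4): arr[0]=15 > arr[4]=8
(0, 5): arr[0]=15 > arr[5]=3
(1, 5): arr[1]=5 > arr[5]=3
(2, 3): arr[2]=14 > arr[3]=7
(2, 4): arr[2]=14 > arr[4]=8
(2, 5): arr[2]=14 > arr[5]=3
(3, 5): arr[3]=7 > arr[5]=3
(4, 5): arr[4]=8 > arr[5]=3

Total inversions: 11

The array has 11 inversion(s): (0,1), (0,2), (0,3), (0,4), (0,5), (1,5), (2,3), (2,4), (2,5), (3,5), (4,5). Each pair (i,j) satisfies i < j and arr[i] > arr[j].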